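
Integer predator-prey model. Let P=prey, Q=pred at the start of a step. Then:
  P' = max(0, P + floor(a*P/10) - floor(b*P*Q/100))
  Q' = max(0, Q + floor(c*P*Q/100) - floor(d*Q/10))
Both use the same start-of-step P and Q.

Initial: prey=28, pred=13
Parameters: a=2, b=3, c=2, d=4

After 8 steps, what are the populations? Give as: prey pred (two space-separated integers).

Step 1: prey: 28+5-10=23; pred: 13+7-5=15
Step 2: prey: 23+4-10=17; pred: 15+6-6=15
Step 3: prey: 17+3-7=13; pred: 15+5-6=14
Step 4: prey: 13+2-5=10; pred: 14+3-5=12
Step 5: prey: 10+2-3=9; pred: 12+2-4=10
Step 6: prey: 9+1-2=8; pred: 10+1-4=7
Step 7: prey: 8+1-1=8; pred: 7+1-2=6
Step 8: prey: 8+1-1=8; pred: 6+0-2=4

Answer: 8 4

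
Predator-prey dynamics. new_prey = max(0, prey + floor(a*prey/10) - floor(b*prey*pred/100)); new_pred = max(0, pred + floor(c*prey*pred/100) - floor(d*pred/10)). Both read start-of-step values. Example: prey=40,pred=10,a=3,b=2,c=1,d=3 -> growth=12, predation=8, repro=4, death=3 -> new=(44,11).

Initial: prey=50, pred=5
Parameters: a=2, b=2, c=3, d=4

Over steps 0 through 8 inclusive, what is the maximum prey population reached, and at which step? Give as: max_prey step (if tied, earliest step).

Answer: 55 1

Derivation:
Step 1: prey: 50+10-5=55; pred: 5+7-2=10
Step 2: prey: 55+11-11=55; pred: 10+16-4=22
Step 3: prey: 55+11-24=42; pred: 22+36-8=50
Step 4: prey: 42+8-42=8; pred: 50+63-20=93
Step 5: prey: 8+1-14=0; pred: 93+22-37=78
Step 6: prey: 0+0-0=0; pred: 78+0-31=47
Step 7: prey: 0+0-0=0; pred: 47+0-18=29
Step 8: prey: 0+0-0=0; pred: 29+0-11=18
Max prey = 55 at step 1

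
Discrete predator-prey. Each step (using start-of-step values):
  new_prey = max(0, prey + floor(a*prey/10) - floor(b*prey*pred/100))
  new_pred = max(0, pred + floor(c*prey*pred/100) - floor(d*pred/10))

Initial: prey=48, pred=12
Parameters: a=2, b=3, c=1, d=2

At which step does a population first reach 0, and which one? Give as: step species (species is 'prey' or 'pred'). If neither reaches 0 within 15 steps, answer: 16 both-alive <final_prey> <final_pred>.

Answer: 16 both-alive 3 4

Derivation:
Step 1: prey: 48+9-17=40; pred: 12+5-2=15
Step 2: prey: 40+8-18=30; pred: 15+6-3=18
Step 3: prey: 30+6-16=20; pred: 18+5-3=20
Step 4: prey: 20+4-12=12; pred: 20+4-4=20
Step 5: prey: 12+2-7=7; pred: 20+2-4=18
Step 6: prey: 7+1-3=5; pred: 18+1-3=16
Step 7: prey: 5+1-2=4; pred: 16+0-3=13
Step 8: prey: 4+0-1=3; pred: 13+0-2=11
Step 9: prey: 3+0-0=3; pred: 11+0-2=9
Step 10: prey: 3+0-0=3; pred: 9+0-1=8
Step 11: prey: 3+0-0=3; pred: 8+0-1=7
Step 12: prey: 3+0-0=3; pred: 7+0-1=6
Step 13: prey: 3+0-0=3; pred: 6+0-1=5
Step 14: prey: 3+0-0=3; pred: 5+0-1=4
Step 15: prey: 3+0-0=3; pred: 4+0-0=4
No extinction within 15 steps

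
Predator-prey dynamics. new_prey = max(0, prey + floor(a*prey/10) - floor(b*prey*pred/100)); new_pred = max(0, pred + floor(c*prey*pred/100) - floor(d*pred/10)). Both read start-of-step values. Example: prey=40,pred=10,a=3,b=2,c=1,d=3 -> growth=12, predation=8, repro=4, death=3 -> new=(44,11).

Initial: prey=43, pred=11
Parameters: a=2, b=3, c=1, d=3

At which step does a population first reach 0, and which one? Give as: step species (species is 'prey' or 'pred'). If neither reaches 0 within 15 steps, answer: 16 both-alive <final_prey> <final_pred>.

Answer: 16 both-alive 19 3

Derivation:
Step 1: prey: 43+8-14=37; pred: 11+4-3=12
Step 2: prey: 37+7-13=31; pred: 12+4-3=13
Step 3: prey: 31+6-12=25; pred: 13+4-3=14
Step 4: prey: 25+5-10=20; pred: 14+3-4=13
Step 5: prey: 20+4-7=17; pred: 13+2-3=12
Step 6: prey: 17+3-6=14; pred: 12+2-3=11
Step 7: prey: 14+2-4=12; pred: 11+1-3=9
Step 8: prey: 12+2-3=11; pred: 9+1-2=8
Step 9: prey: 11+2-2=11; pred: 8+0-2=6
Step 10: prey: 11+2-1=12; pred: 6+0-1=5
Step 11: prey: 12+2-1=13; pred: 5+0-1=4
Step 12: prey: 13+2-1=14; pred: 4+0-1=3
Step 13: prey: 14+2-1=15; pred: 3+0-0=3
Step 14: prey: 15+3-1=17; pred: 3+0-0=3
Step 15: prey: 17+3-1=19; pred: 3+0-0=3
No extinction within 15 steps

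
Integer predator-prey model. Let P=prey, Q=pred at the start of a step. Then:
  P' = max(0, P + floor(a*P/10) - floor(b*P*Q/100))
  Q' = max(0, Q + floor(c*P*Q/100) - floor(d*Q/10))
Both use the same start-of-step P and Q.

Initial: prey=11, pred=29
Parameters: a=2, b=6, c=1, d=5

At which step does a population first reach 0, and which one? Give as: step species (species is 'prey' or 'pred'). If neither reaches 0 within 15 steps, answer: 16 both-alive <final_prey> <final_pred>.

Answer: 1 prey

Derivation:
Step 1: prey: 11+2-19=0; pred: 29+3-14=18
First extinction: prey at step 1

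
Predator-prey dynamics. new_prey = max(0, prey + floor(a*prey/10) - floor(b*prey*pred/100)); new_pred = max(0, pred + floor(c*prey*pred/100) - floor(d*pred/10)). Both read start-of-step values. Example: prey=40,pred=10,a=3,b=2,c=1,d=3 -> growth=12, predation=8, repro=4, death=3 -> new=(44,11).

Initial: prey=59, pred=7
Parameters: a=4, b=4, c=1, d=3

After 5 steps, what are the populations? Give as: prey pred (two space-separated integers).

Step 1: prey: 59+23-16=66; pred: 7+4-2=9
Step 2: prey: 66+26-23=69; pred: 9+5-2=12
Step 3: prey: 69+27-33=63; pred: 12+8-3=17
Step 4: prey: 63+25-42=46; pred: 17+10-5=22
Step 5: prey: 46+18-40=24; pred: 22+10-6=26

Answer: 24 26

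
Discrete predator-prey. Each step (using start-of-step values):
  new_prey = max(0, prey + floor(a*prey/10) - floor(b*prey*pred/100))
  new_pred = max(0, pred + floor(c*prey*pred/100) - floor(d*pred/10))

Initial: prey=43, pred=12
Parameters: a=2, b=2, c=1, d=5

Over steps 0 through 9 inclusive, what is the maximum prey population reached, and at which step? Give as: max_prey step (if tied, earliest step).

Step 1: prey: 43+8-10=41; pred: 12+5-6=11
Step 2: prey: 41+8-9=40; pred: 11+4-5=10
Step 3: prey: 40+8-8=40; pred: 10+4-5=9
Step 4: prey: 40+8-7=41; pred: 9+3-4=8
Step 5: prey: 41+8-6=43; pred: 8+3-4=7
Step 6: prey: 43+8-6=45; pred: 7+3-3=7
Step 7: prey: 45+9-6=48; pred: 7+3-3=7
Step 8: prey: 48+9-6=51; pred: 7+3-3=7
Step 9: prey: 51+10-7=54; pred: 7+3-3=7
Max prey = 54 at step 9

Answer: 54 9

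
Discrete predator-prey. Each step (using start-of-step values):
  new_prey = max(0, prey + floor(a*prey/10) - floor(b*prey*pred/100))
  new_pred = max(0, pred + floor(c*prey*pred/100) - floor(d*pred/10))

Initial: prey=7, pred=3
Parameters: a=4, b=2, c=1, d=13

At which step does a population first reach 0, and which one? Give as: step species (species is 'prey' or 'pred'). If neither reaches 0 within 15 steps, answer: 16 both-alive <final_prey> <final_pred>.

Step 1: prey: 7+2-0=9; pred: 3+0-3=0
First extinction: pred at step 1

Answer: 1 pred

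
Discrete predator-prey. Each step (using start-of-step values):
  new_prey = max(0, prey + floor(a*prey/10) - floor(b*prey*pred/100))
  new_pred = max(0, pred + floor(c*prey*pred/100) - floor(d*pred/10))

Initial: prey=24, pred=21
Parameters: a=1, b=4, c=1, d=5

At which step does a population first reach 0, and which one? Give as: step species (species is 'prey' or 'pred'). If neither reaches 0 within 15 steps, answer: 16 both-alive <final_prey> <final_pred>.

Answer: 16 both-alive 3 1

Derivation:
Step 1: prey: 24+2-20=6; pred: 21+5-10=16
Step 2: prey: 6+0-3=3; pred: 16+0-8=8
Step 3: prey: 3+0-0=3; pred: 8+0-4=4
Step 4: prey: 3+0-0=3; pred: 4+0-2=2
Step 5: prey: 3+0-0=3; pred: 2+0-1=1
Step 6: prey: 3+0-0=3; pred: 1+0-0=1
Steps 7-15: state stable at prey=3, pred=1 (no change)
No extinction within 15 steps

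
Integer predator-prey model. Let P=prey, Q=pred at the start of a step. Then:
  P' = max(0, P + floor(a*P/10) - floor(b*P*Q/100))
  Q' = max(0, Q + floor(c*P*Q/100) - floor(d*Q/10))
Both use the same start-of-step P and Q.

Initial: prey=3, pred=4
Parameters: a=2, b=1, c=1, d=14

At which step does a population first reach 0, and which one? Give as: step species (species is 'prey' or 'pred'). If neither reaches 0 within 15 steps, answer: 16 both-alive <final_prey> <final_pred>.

Step 1: prey: 3+0-0=3; pred: 4+0-5=0
First extinction: pred at step 1

Answer: 1 pred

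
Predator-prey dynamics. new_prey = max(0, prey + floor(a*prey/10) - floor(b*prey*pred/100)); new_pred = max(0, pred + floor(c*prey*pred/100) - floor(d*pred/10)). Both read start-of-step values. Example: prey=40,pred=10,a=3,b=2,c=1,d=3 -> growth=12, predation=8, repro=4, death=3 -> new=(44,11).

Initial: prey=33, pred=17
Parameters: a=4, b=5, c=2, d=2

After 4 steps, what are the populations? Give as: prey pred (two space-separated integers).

Step 1: prey: 33+13-28=18; pred: 17+11-3=25
Step 2: prey: 18+7-22=3; pred: 25+9-5=29
Step 3: prey: 3+1-4=0; pred: 29+1-5=25
Step 4: prey: 0+0-0=0; pred: 25+0-5=20

Answer: 0 20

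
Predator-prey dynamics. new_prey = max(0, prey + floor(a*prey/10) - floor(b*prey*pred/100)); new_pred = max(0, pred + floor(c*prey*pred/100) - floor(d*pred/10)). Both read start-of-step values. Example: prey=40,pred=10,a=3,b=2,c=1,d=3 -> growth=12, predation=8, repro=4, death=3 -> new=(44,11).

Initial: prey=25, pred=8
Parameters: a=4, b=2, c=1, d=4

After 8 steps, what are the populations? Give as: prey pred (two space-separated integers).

Step 1: prey: 25+10-4=31; pred: 8+2-3=7
Step 2: prey: 31+12-4=39; pred: 7+2-2=7
Step 3: prey: 39+15-5=49; pred: 7+2-2=7
Step 4: prey: 49+19-6=62; pred: 7+3-2=8
Step 5: prey: 62+24-9=77; pred: 8+4-3=9
Step 6: prey: 77+30-13=94; pred: 9+6-3=12
Step 7: prey: 94+37-22=109; pred: 12+11-4=19
Step 8: prey: 109+43-41=111; pred: 19+20-7=32

Answer: 111 32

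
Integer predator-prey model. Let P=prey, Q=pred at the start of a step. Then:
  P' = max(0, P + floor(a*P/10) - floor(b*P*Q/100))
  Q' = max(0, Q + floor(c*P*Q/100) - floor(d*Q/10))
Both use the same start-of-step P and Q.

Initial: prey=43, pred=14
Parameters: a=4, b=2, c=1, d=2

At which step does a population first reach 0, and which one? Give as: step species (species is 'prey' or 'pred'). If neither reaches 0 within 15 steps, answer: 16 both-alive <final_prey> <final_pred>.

Answer: 16 both-alive 1 9

Derivation:
Step 1: prey: 43+17-12=48; pred: 14+6-2=18
Step 2: prey: 48+19-17=50; pred: 18+8-3=23
Step 3: prey: 50+20-23=47; pred: 23+11-4=30
Step 4: prey: 47+18-28=37; pred: 30+14-6=38
Step 5: prey: 37+14-28=23; pred: 38+14-7=45
Step 6: prey: 23+9-20=12; pred: 45+10-9=46
Step 7: prey: 12+4-11=5; pred: 46+5-9=42
Step 8: prey: 5+2-4=3; pred: 42+2-8=36
Step 9: prey: 3+1-2=2; pred: 36+1-7=30
Step 10: prey: 2+0-1=1; pred: 30+0-6=24
Step 11: prey: 1+0-0=1; pred: 24+0-4=20
Step 12: prey: 1+0-0=1; pred: 20+0-4=16
Step 13: prey: 1+0-0=1; pred: 16+0-3=13
Step 14: prey: 1+0-0=1; pred: 13+0-2=11
Step 15: prey: 1+0-0=1; pred: 11+0-2=9
No extinction within 15 steps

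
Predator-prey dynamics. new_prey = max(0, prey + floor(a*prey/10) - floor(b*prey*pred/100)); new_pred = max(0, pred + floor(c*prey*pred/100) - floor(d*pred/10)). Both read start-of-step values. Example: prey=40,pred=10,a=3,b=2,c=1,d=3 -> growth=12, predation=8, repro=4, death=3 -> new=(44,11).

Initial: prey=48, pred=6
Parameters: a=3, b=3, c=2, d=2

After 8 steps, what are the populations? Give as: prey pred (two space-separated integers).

Step 1: prey: 48+14-8=54; pred: 6+5-1=10
Step 2: prey: 54+16-16=54; pred: 10+10-2=18
Step 3: prey: 54+16-29=41; pred: 18+19-3=34
Step 4: prey: 41+12-41=12; pred: 34+27-6=55
Step 5: prey: 12+3-19=0; pred: 55+13-11=57
Step 6: prey: 0+0-0=0; pred: 57+0-11=46
Step 7: prey: 0+0-0=0; pred: 46+0-9=37
Step 8: prey: 0+0-0=0; pred: 37+0-7=30

Answer: 0 30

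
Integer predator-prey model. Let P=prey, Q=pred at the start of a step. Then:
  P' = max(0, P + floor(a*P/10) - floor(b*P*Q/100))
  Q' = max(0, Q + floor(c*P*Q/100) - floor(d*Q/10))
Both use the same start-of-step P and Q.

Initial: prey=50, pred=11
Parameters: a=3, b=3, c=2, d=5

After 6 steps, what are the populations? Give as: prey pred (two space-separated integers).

Step 1: prey: 50+15-16=49; pred: 11+11-5=17
Step 2: prey: 49+14-24=39; pred: 17+16-8=25
Step 3: prey: 39+11-29=21; pred: 25+19-12=32
Step 4: prey: 21+6-20=7; pred: 32+13-16=29
Step 5: prey: 7+2-6=3; pred: 29+4-14=19
Step 6: prey: 3+0-1=2; pred: 19+1-9=11

Answer: 2 11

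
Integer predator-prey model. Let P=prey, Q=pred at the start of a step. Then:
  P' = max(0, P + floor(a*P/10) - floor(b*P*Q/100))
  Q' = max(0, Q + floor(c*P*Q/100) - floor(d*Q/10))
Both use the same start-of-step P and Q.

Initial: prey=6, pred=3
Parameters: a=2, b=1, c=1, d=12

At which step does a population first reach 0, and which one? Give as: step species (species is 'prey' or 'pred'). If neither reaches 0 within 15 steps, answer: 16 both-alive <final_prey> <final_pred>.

Step 1: prey: 6+1-0=7; pred: 3+0-3=0
First extinction: pred at step 1

Answer: 1 pred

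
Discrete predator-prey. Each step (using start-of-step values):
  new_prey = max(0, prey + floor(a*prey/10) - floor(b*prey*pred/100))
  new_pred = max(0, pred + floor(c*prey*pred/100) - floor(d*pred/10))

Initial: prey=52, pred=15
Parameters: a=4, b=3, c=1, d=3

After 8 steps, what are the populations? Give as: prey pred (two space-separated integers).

Answer: 10 13

Derivation:
Step 1: prey: 52+20-23=49; pred: 15+7-4=18
Step 2: prey: 49+19-26=42; pred: 18+8-5=21
Step 3: prey: 42+16-26=32; pred: 21+8-6=23
Step 4: prey: 32+12-22=22; pred: 23+7-6=24
Step 5: prey: 22+8-15=15; pred: 24+5-7=22
Step 6: prey: 15+6-9=12; pred: 22+3-6=19
Step 7: prey: 12+4-6=10; pred: 19+2-5=16
Step 8: prey: 10+4-4=10; pred: 16+1-4=13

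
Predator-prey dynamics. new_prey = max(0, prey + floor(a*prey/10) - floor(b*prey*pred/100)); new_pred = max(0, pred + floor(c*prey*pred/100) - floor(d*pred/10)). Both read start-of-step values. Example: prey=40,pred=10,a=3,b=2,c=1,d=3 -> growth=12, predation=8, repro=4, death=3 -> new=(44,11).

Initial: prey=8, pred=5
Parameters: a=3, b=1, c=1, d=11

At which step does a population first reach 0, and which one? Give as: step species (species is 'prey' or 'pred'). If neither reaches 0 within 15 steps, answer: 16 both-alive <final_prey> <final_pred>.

Answer: 1 pred

Derivation:
Step 1: prey: 8+2-0=10; pred: 5+0-5=0
First extinction: pred at step 1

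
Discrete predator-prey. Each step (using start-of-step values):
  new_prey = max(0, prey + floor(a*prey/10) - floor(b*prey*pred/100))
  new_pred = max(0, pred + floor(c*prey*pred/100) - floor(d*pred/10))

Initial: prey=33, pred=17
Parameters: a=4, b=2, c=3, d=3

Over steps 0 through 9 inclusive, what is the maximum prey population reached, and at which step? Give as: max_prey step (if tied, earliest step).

Step 1: prey: 33+13-11=35; pred: 17+16-5=28
Step 2: prey: 35+14-19=30; pred: 28+29-8=49
Step 3: prey: 30+12-29=13; pred: 49+44-14=79
Step 4: prey: 13+5-20=0; pred: 79+30-23=86
Step 5: prey: 0+0-0=0; pred: 86+0-25=61
Step 6: prey: 0+0-0=0; pred: 61+0-18=43
Step 7: prey: 0+0-0=0; pred: 43+0-12=31
Step 8: prey: 0+0-0=0; pred: 31+0-9=22
Step 9: prey: 0+0-0=0; pred: 22+0-6=16
Max prey = 35 at step 1

Answer: 35 1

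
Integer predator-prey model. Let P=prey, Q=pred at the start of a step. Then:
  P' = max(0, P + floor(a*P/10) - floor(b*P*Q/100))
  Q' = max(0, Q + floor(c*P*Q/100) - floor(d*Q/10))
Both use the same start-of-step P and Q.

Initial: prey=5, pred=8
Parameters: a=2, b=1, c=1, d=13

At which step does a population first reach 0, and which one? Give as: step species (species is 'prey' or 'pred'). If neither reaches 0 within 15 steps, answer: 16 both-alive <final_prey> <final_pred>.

Step 1: prey: 5+1-0=6; pred: 8+0-10=0
First extinction: pred at step 1

Answer: 1 pred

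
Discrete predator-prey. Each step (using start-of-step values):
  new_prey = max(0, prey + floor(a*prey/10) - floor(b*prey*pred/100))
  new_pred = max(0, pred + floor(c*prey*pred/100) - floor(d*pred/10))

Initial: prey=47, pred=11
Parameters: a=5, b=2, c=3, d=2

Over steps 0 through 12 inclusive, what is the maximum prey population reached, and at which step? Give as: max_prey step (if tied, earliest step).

Step 1: prey: 47+23-10=60; pred: 11+15-2=24
Step 2: prey: 60+30-28=62; pred: 24+43-4=63
Step 3: prey: 62+31-78=15; pred: 63+117-12=168
Step 4: prey: 15+7-50=0; pred: 168+75-33=210
Step 5: prey: 0+0-0=0; pred: 210+0-42=168
Step 6: prey: 0+0-0=0; pred: 168+0-33=135
Step 7: prey: 0+0-0=0; pred: 135+0-27=108
Step 8: prey: 0+0-0=0; pred: 108+0-21=87
Step 9: prey: 0+0-0=0; pred: 87+0-17=70
Step 10: prey: 0+0-0=0; pred: 70+0-14=56
Step 11: prey: 0+0-0=0; pred: 56+0-11=45
Step 12: prey: 0+0-0=0; pred: 45+0-9=36
Max prey = 62 at step 2

Answer: 62 2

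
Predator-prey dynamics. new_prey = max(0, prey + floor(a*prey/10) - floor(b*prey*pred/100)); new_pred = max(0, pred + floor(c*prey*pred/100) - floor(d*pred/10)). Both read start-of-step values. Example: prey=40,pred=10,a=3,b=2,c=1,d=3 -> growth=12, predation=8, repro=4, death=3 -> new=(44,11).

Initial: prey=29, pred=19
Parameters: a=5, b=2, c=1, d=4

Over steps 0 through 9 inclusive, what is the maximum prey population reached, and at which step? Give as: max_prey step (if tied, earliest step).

Step 1: prey: 29+14-11=32; pred: 19+5-7=17
Step 2: prey: 32+16-10=38; pred: 17+5-6=16
Step 3: prey: 38+19-12=45; pred: 16+6-6=16
Step 4: prey: 45+22-14=53; pred: 16+7-6=17
Step 5: prey: 53+26-18=61; pred: 17+9-6=20
Step 6: prey: 61+30-24=67; pred: 20+12-8=24
Step 7: prey: 67+33-32=68; pred: 24+16-9=31
Step 8: prey: 68+34-42=60; pred: 31+21-12=40
Step 9: prey: 60+30-48=42; pred: 40+24-16=48
Max prey = 68 at step 7

Answer: 68 7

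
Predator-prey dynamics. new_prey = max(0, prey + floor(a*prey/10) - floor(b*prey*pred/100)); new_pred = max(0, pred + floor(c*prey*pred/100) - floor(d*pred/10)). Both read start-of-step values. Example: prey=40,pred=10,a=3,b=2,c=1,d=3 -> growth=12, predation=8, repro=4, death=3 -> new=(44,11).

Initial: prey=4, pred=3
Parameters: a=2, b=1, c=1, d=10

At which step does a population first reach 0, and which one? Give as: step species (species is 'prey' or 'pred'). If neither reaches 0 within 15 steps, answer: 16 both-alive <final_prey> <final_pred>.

Step 1: prey: 4+0-0=4; pred: 3+0-3=0
First extinction: pred at step 1

Answer: 1 pred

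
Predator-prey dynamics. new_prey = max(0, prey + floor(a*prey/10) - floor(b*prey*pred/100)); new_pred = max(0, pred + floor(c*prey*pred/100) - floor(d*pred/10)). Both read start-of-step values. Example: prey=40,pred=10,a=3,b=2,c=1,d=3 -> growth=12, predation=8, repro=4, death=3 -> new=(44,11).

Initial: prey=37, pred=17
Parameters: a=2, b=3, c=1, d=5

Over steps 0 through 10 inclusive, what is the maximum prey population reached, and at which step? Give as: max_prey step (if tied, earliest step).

Step 1: prey: 37+7-18=26; pred: 17+6-8=15
Step 2: prey: 26+5-11=20; pred: 15+3-7=11
Step 3: prey: 20+4-6=18; pred: 11+2-5=8
Step 4: prey: 18+3-4=17; pred: 8+1-4=5
Step 5: prey: 17+3-2=18; pred: 5+0-2=3
Step 6: prey: 18+3-1=20; pred: 3+0-1=2
Step 7: prey: 20+4-1=23; pred: 2+0-1=1
Step 8: prey: 23+4-0=27; pred: 1+0-0=1
Step 9: prey: 27+5-0=32; pred: 1+0-0=1
Step 10: prey: 32+6-0=38; pred: 1+0-0=1
Max prey = 38 at step 10

Answer: 38 10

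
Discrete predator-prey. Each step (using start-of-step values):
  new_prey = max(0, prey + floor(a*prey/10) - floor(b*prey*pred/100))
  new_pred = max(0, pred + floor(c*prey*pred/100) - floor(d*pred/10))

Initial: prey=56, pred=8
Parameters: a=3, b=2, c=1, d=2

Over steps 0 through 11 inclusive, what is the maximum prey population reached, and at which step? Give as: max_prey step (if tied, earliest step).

Answer: 69 2

Derivation:
Step 1: prey: 56+16-8=64; pred: 8+4-1=11
Step 2: prey: 64+19-14=69; pred: 11+7-2=16
Step 3: prey: 69+20-22=67; pred: 16+11-3=24
Step 4: prey: 67+20-32=55; pred: 24+16-4=36
Step 5: prey: 55+16-39=32; pred: 36+19-7=48
Step 6: prey: 32+9-30=11; pred: 48+15-9=54
Step 7: prey: 11+3-11=3; pred: 54+5-10=49
Step 8: prey: 3+0-2=1; pred: 49+1-9=41
Step 9: prey: 1+0-0=1; pred: 41+0-8=33
Step 10: prey: 1+0-0=1; pred: 33+0-6=27
Step 11: prey: 1+0-0=1; pred: 27+0-5=22
Max prey = 69 at step 2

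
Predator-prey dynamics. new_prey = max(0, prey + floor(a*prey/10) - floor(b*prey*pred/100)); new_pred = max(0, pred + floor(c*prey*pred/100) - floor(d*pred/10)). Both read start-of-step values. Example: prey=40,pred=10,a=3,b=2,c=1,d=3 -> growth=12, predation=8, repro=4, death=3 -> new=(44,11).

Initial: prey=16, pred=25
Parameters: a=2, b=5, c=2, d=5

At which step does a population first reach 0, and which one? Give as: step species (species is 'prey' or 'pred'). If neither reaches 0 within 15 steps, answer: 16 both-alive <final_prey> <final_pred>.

Answer: 1 prey

Derivation:
Step 1: prey: 16+3-20=0; pred: 25+8-12=21
First extinction: prey at step 1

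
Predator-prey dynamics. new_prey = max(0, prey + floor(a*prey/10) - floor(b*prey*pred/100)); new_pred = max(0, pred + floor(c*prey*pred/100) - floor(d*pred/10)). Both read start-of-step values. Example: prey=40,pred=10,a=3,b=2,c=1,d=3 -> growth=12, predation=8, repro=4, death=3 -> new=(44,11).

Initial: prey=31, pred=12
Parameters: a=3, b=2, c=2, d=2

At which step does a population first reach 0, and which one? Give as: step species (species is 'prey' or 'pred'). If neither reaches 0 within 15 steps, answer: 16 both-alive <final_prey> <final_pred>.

Answer: 16 both-alive 1 8

Derivation:
Step 1: prey: 31+9-7=33; pred: 12+7-2=17
Step 2: prey: 33+9-11=31; pred: 17+11-3=25
Step 3: prey: 31+9-15=25; pred: 25+15-5=35
Step 4: prey: 25+7-17=15; pred: 35+17-7=45
Step 5: prey: 15+4-13=6; pred: 45+13-9=49
Step 6: prey: 6+1-5=2; pred: 49+5-9=45
Step 7: prey: 2+0-1=1; pred: 45+1-9=37
Step 8: prey: 1+0-0=1; pred: 37+0-7=30
Step 9: prey: 1+0-0=1; pred: 30+0-6=24
Step 10: prey: 1+0-0=1; pred: 24+0-4=20
Step 11: prey: 1+0-0=1; pred: 20+0-4=16
Step 12: prey: 1+0-0=1; pred: 16+0-3=13
Step 13: prey: 1+0-0=1; pred: 13+0-2=11
Step 14: prey: 1+0-0=1; pred: 11+0-2=9
Step 15: prey: 1+0-0=1; pred: 9+0-1=8
No extinction within 15 steps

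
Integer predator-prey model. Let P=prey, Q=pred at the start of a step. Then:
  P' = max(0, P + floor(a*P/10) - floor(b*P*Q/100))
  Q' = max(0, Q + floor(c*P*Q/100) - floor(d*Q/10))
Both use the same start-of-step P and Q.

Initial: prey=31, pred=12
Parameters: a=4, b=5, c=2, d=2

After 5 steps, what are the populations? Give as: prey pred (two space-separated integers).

Step 1: prey: 31+12-18=25; pred: 12+7-2=17
Step 2: prey: 25+10-21=14; pred: 17+8-3=22
Step 3: prey: 14+5-15=4; pred: 22+6-4=24
Step 4: prey: 4+1-4=1; pred: 24+1-4=21
Step 5: prey: 1+0-1=0; pred: 21+0-4=17

Answer: 0 17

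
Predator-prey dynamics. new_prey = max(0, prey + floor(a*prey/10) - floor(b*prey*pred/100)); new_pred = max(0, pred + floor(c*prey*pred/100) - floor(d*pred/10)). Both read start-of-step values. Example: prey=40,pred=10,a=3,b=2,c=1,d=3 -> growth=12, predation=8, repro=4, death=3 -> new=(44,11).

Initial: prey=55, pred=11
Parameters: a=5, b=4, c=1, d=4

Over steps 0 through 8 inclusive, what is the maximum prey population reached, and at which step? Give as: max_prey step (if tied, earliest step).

Answer: 58 1

Derivation:
Step 1: prey: 55+27-24=58; pred: 11+6-4=13
Step 2: prey: 58+29-30=57; pred: 13+7-5=15
Step 3: prey: 57+28-34=51; pred: 15+8-6=17
Step 4: prey: 51+25-34=42; pred: 17+8-6=19
Step 5: prey: 42+21-31=32; pred: 19+7-7=19
Step 6: prey: 32+16-24=24; pred: 19+6-7=18
Step 7: prey: 24+12-17=19; pred: 18+4-7=15
Step 8: prey: 19+9-11=17; pred: 15+2-6=11
Max prey = 58 at step 1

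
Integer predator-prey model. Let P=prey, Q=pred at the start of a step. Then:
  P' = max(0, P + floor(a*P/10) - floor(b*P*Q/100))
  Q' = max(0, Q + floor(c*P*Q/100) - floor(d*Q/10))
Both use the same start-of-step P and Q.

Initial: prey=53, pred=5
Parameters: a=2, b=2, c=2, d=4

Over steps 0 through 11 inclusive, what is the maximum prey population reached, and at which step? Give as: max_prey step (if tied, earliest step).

Answer: 60 2

Derivation:
Step 1: prey: 53+10-5=58; pred: 5+5-2=8
Step 2: prey: 58+11-9=60; pred: 8+9-3=14
Step 3: prey: 60+12-16=56; pred: 14+16-5=25
Step 4: prey: 56+11-28=39; pred: 25+28-10=43
Step 5: prey: 39+7-33=13; pred: 43+33-17=59
Step 6: prey: 13+2-15=0; pred: 59+15-23=51
Step 7: prey: 0+0-0=0; pred: 51+0-20=31
Step 8: prey: 0+0-0=0; pred: 31+0-12=19
Step 9: prey: 0+0-0=0; pred: 19+0-7=12
Step 10: prey: 0+0-0=0; pred: 12+0-4=8
Step 11: prey: 0+0-0=0; pred: 8+0-3=5
Max prey = 60 at step 2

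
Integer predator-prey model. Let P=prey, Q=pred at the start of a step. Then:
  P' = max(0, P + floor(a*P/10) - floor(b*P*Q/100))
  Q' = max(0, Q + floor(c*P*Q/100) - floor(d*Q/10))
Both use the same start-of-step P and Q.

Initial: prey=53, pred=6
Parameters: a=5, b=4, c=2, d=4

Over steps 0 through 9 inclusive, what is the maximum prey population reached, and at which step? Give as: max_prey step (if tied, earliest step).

Step 1: prey: 53+26-12=67; pred: 6+6-2=10
Step 2: prey: 67+33-26=74; pred: 10+13-4=19
Step 3: prey: 74+37-56=55; pred: 19+28-7=40
Step 4: prey: 55+27-88=0; pred: 40+44-16=68
Step 5: prey: 0+0-0=0; pred: 68+0-27=41
Step 6: prey: 0+0-0=0; pred: 41+0-16=25
Step 7: prey: 0+0-0=0; pred: 25+0-10=15
Step 8: prey: 0+0-0=0; pred: 15+0-6=9
Step 9: prey: 0+0-0=0; pred: 9+0-3=6
Max prey = 74 at step 2

Answer: 74 2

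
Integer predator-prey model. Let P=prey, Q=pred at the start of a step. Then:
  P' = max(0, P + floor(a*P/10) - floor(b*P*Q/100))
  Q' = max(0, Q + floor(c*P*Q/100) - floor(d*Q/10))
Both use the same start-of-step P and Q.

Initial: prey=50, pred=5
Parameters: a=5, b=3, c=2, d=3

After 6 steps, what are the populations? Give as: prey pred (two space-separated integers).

Step 1: prey: 50+25-7=68; pred: 5+5-1=9
Step 2: prey: 68+34-18=84; pred: 9+12-2=19
Step 3: prey: 84+42-47=79; pred: 19+31-5=45
Step 4: prey: 79+39-106=12; pred: 45+71-13=103
Step 5: prey: 12+6-37=0; pred: 103+24-30=97
Step 6: prey: 0+0-0=0; pred: 97+0-29=68

Answer: 0 68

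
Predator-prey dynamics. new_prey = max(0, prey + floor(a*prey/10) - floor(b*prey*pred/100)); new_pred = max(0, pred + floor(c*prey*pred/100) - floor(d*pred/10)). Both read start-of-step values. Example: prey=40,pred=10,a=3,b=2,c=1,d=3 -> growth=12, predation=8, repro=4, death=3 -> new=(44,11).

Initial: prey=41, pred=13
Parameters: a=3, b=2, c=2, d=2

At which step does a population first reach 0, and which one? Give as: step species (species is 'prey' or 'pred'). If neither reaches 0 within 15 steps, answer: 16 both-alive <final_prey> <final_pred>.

Answer: 5 prey

Derivation:
Step 1: prey: 41+12-10=43; pred: 13+10-2=21
Step 2: prey: 43+12-18=37; pred: 21+18-4=35
Step 3: prey: 37+11-25=23; pred: 35+25-7=53
Step 4: prey: 23+6-24=5; pred: 53+24-10=67
Step 5: prey: 5+1-6=0; pred: 67+6-13=60
First extinction: prey at step 5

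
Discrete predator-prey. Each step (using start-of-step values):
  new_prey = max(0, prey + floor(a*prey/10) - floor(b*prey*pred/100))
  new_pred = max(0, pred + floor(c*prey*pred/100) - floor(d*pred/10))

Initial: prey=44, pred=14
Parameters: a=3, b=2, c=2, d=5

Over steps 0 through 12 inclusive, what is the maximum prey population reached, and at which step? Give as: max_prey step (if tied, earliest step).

Answer: 45 1

Derivation:
Step 1: prey: 44+13-12=45; pred: 14+12-7=19
Step 2: prey: 45+13-17=41; pred: 19+17-9=27
Step 3: prey: 41+12-22=31; pred: 27+22-13=36
Step 4: prey: 31+9-22=18; pred: 36+22-18=40
Step 5: prey: 18+5-14=9; pred: 40+14-20=34
Step 6: prey: 9+2-6=5; pred: 34+6-17=23
Step 7: prey: 5+1-2=4; pred: 23+2-11=14
Step 8: prey: 4+1-1=4; pred: 14+1-7=8
Step 9: prey: 4+1-0=5; pred: 8+0-4=4
Step 10: prey: 5+1-0=6; pred: 4+0-2=2
Step 11: prey: 6+1-0=7; pred: 2+0-1=1
Step 12: prey: 7+2-0=9; pred: 1+0-0=1
Max prey = 45 at step 1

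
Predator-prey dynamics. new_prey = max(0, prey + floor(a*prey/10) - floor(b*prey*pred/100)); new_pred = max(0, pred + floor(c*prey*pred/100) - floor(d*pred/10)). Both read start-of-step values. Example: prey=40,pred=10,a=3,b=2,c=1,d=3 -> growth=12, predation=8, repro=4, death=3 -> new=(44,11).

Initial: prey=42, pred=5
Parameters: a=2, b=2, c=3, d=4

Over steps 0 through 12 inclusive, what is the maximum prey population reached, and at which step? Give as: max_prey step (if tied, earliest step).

Step 1: prey: 42+8-4=46; pred: 5+6-2=9
Step 2: prey: 46+9-8=47; pred: 9+12-3=18
Step 3: prey: 47+9-16=40; pred: 18+25-7=36
Step 4: prey: 40+8-28=20; pred: 36+43-14=65
Step 5: prey: 20+4-26=0; pred: 65+39-26=78
Step 6: prey: 0+0-0=0; pred: 78+0-31=47
Step 7: prey: 0+0-0=0; pred: 47+0-18=29
Step 8: prey: 0+0-0=0; pred: 29+0-11=18
Step 9: prey: 0+0-0=0; pred: 18+0-7=11
Step 10: prey: 0+0-0=0; pred: 11+0-4=7
Step 11: prey: 0+0-0=0; pred: 7+0-2=5
Step 12: prey: 0+0-0=0; pred: 5+0-2=3
Max prey = 47 at step 2

Answer: 47 2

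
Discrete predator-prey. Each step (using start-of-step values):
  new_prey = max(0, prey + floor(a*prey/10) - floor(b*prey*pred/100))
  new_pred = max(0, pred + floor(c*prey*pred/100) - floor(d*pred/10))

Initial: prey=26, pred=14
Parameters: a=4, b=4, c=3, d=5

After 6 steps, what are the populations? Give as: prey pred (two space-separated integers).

Step 1: prey: 26+10-14=22; pred: 14+10-7=17
Step 2: prey: 22+8-14=16; pred: 17+11-8=20
Step 3: prey: 16+6-12=10; pred: 20+9-10=19
Step 4: prey: 10+4-7=7; pred: 19+5-9=15
Step 5: prey: 7+2-4=5; pred: 15+3-7=11
Step 6: prey: 5+2-2=5; pred: 11+1-5=7

Answer: 5 7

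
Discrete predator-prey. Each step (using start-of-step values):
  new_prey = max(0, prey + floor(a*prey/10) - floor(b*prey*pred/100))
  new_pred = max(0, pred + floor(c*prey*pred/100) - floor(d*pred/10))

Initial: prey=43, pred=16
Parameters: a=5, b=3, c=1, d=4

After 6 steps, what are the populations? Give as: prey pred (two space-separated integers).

Answer: 36 20

Derivation:
Step 1: prey: 43+21-20=44; pred: 16+6-6=16
Step 2: prey: 44+22-21=45; pred: 16+7-6=17
Step 3: prey: 45+22-22=45; pred: 17+7-6=18
Step 4: prey: 45+22-24=43; pred: 18+8-7=19
Step 5: prey: 43+21-24=40; pred: 19+8-7=20
Step 6: prey: 40+20-24=36; pred: 20+8-8=20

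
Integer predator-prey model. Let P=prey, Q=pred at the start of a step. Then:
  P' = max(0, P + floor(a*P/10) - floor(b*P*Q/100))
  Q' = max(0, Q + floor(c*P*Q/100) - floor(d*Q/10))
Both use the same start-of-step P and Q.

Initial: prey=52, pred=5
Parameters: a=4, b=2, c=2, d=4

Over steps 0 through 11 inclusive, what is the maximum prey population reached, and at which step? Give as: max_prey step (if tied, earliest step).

Step 1: prey: 52+20-5=67; pred: 5+5-2=8
Step 2: prey: 67+26-10=83; pred: 8+10-3=15
Step 3: prey: 83+33-24=92; pred: 15+24-6=33
Step 4: prey: 92+36-60=68; pred: 33+60-13=80
Step 5: prey: 68+27-108=0; pred: 80+108-32=156
Step 6: prey: 0+0-0=0; pred: 156+0-62=94
Step 7: prey: 0+0-0=0; pred: 94+0-37=57
Step 8: prey: 0+0-0=0; pred: 57+0-22=35
Step 9: prey: 0+0-0=0; pred: 35+0-14=21
Step 10: prey: 0+0-0=0; pred: 21+0-8=13
Step 11: prey: 0+0-0=0; pred: 13+0-5=8
Max prey = 92 at step 3

Answer: 92 3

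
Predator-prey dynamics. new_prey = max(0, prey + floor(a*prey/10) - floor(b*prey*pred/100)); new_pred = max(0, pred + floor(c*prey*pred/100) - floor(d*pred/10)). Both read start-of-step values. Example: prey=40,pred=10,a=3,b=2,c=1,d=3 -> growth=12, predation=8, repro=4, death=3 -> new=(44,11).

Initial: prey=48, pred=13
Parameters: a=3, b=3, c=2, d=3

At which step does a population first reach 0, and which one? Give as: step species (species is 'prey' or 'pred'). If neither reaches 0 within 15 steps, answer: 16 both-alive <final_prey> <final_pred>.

Step 1: prey: 48+14-18=44; pred: 13+12-3=22
Step 2: prey: 44+13-29=28; pred: 22+19-6=35
Step 3: prey: 28+8-29=7; pred: 35+19-10=44
Step 4: prey: 7+2-9=0; pred: 44+6-13=37
First extinction: prey at step 4

Answer: 4 prey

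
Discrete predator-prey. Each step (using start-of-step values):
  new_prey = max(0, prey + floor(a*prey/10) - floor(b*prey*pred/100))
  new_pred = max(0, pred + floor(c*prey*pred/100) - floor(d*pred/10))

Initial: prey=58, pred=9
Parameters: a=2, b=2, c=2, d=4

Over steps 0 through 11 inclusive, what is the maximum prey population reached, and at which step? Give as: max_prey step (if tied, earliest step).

Step 1: prey: 58+11-10=59; pred: 9+10-3=16
Step 2: prey: 59+11-18=52; pred: 16+18-6=28
Step 3: prey: 52+10-29=33; pred: 28+29-11=46
Step 4: prey: 33+6-30=9; pred: 46+30-18=58
Step 5: prey: 9+1-10=0; pred: 58+10-23=45
Step 6: prey: 0+0-0=0; pred: 45+0-18=27
Step 7: prey: 0+0-0=0; pred: 27+0-10=17
Step 8: prey: 0+0-0=0; pred: 17+0-6=11
Step 9: prey: 0+0-0=0; pred: 11+0-4=7
Step 10: prey: 0+0-0=0; pred: 7+0-2=5
Step 11: prey: 0+0-0=0; pred: 5+0-2=3
Max prey = 59 at step 1

Answer: 59 1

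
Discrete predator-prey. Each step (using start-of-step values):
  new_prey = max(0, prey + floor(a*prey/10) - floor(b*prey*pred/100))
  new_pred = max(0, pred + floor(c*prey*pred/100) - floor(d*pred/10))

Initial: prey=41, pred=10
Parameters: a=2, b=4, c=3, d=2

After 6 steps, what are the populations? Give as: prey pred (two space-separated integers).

Step 1: prey: 41+8-16=33; pred: 10+12-2=20
Step 2: prey: 33+6-26=13; pred: 20+19-4=35
Step 3: prey: 13+2-18=0; pred: 35+13-7=41
Step 4: prey: 0+0-0=0; pred: 41+0-8=33
Step 5: prey: 0+0-0=0; pred: 33+0-6=27
Step 6: prey: 0+0-0=0; pred: 27+0-5=22

Answer: 0 22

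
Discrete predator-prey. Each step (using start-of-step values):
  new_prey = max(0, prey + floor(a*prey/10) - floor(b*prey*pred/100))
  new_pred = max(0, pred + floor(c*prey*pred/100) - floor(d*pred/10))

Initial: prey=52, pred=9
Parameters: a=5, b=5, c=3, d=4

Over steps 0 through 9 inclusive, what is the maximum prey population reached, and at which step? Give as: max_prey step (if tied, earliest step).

Step 1: prey: 52+26-23=55; pred: 9+14-3=20
Step 2: prey: 55+27-55=27; pred: 20+33-8=45
Step 3: prey: 27+13-60=0; pred: 45+36-18=63
Step 4: prey: 0+0-0=0; pred: 63+0-25=38
Step 5: prey: 0+0-0=0; pred: 38+0-15=23
Step 6: prey: 0+0-0=0; pred: 23+0-9=14
Step 7: prey: 0+0-0=0; pred: 14+0-5=9
Step 8: prey: 0+0-0=0; pred: 9+0-3=6
Step 9: prey: 0+0-0=0; pred: 6+0-2=4
Max prey = 55 at step 1

Answer: 55 1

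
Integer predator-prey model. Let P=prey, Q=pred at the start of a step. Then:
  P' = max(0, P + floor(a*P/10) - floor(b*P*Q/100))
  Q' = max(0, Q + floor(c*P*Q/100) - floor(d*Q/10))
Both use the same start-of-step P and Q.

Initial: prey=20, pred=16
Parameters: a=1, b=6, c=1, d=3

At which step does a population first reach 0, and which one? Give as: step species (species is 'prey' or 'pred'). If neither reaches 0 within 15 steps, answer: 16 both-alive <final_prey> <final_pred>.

Answer: 16 both-alive 1 3

Derivation:
Step 1: prey: 20+2-19=3; pred: 16+3-4=15
Step 2: prey: 3+0-2=1; pred: 15+0-4=11
Step 3: prey: 1+0-0=1; pred: 11+0-3=8
Step 4: prey: 1+0-0=1; pred: 8+0-2=6
Step 5: prey: 1+0-0=1; pred: 6+0-1=5
Step 6: prey: 1+0-0=1; pred: 5+0-1=4
Step 7: prey: 1+0-0=1; pred: 4+0-1=3
Step 8: prey: 1+0-0=1; pred: 3+0-0=3
Steps 9-15: state stable at prey=1, pred=3 (no change)
No extinction within 15 steps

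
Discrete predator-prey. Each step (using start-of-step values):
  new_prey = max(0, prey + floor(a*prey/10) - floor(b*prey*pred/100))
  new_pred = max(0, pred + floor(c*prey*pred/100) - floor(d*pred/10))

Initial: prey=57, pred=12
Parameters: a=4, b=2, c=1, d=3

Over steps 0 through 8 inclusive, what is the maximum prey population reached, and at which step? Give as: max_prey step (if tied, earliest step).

Answer: 73 2

Derivation:
Step 1: prey: 57+22-13=66; pred: 12+6-3=15
Step 2: prey: 66+26-19=73; pred: 15+9-4=20
Step 3: prey: 73+29-29=73; pred: 20+14-6=28
Step 4: prey: 73+29-40=62; pred: 28+20-8=40
Step 5: prey: 62+24-49=37; pred: 40+24-12=52
Step 6: prey: 37+14-38=13; pred: 52+19-15=56
Step 7: prey: 13+5-14=4; pred: 56+7-16=47
Step 8: prey: 4+1-3=2; pred: 47+1-14=34
Max prey = 73 at step 2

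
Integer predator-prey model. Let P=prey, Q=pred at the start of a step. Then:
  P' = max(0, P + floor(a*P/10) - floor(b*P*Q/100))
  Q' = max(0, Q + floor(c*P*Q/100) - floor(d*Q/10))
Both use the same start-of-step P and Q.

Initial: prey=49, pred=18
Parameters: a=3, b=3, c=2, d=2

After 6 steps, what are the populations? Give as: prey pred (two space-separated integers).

Answer: 0 28

Derivation:
Step 1: prey: 49+14-26=37; pred: 18+17-3=32
Step 2: prey: 37+11-35=13; pred: 32+23-6=49
Step 3: prey: 13+3-19=0; pred: 49+12-9=52
Step 4: prey: 0+0-0=0; pred: 52+0-10=42
Step 5: prey: 0+0-0=0; pred: 42+0-8=34
Step 6: prey: 0+0-0=0; pred: 34+0-6=28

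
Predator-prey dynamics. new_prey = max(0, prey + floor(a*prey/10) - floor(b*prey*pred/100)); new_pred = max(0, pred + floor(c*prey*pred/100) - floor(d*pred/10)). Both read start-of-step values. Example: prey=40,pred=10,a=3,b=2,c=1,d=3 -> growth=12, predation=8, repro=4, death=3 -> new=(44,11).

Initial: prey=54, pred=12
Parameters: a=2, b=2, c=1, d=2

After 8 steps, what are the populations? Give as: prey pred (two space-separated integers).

Answer: 4 22

Derivation:
Step 1: prey: 54+10-12=52; pred: 12+6-2=16
Step 2: prey: 52+10-16=46; pred: 16+8-3=21
Step 3: prey: 46+9-19=36; pred: 21+9-4=26
Step 4: prey: 36+7-18=25; pred: 26+9-5=30
Step 5: prey: 25+5-15=15; pred: 30+7-6=31
Step 6: prey: 15+3-9=9; pred: 31+4-6=29
Step 7: prey: 9+1-5=5; pred: 29+2-5=26
Step 8: prey: 5+1-2=4; pred: 26+1-5=22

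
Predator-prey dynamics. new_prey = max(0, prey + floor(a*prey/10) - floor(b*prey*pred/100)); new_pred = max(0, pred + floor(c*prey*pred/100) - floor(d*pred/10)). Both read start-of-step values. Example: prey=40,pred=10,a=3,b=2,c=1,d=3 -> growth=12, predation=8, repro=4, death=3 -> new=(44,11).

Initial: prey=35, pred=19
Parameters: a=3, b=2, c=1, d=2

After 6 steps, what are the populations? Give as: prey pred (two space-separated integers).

Step 1: prey: 35+10-13=32; pred: 19+6-3=22
Step 2: prey: 32+9-14=27; pred: 22+7-4=25
Step 3: prey: 27+8-13=22; pred: 25+6-5=26
Step 4: prey: 22+6-11=17; pred: 26+5-5=26
Step 5: prey: 17+5-8=14; pred: 26+4-5=25
Step 6: prey: 14+4-7=11; pred: 25+3-5=23

Answer: 11 23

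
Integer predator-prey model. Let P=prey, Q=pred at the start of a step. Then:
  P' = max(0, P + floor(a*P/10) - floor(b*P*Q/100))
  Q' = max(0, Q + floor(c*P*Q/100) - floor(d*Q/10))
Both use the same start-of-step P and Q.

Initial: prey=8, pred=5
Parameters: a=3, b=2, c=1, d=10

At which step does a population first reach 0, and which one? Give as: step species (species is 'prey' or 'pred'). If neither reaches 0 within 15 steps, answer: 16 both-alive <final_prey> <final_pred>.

Answer: 1 pred

Derivation:
Step 1: prey: 8+2-0=10; pred: 5+0-5=0
First extinction: pred at step 1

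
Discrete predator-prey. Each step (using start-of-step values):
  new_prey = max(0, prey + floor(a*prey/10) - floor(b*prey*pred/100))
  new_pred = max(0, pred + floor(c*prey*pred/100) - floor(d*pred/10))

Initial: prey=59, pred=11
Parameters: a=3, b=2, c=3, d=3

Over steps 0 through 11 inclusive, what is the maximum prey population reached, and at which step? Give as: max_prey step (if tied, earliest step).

Step 1: prey: 59+17-12=64; pred: 11+19-3=27
Step 2: prey: 64+19-34=49; pred: 27+51-8=70
Step 3: prey: 49+14-68=0; pred: 70+102-21=151
Step 4: prey: 0+0-0=0; pred: 151+0-45=106
Step 5: prey: 0+0-0=0; pred: 106+0-31=75
Step 6: prey: 0+0-0=0; pred: 75+0-22=53
Step 7: prey: 0+0-0=0; pred: 53+0-15=38
Step 8: prey: 0+0-0=0; pred: 38+0-11=27
Step 9: prey: 0+0-0=0; pred: 27+0-8=19
Step 10: prey: 0+0-0=0; pred: 19+0-5=14
Step 11: prey: 0+0-0=0; pred: 14+0-4=10
Max prey = 64 at step 1

Answer: 64 1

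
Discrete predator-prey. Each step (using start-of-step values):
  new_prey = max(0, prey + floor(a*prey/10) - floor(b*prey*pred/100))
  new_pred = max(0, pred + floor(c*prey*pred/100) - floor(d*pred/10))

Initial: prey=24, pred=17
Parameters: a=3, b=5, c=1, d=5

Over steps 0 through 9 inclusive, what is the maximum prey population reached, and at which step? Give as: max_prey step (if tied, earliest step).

Step 1: prey: 24+7-20=11; pred: 17+4-8=13
Step 2: prey: 11+3-7=7; pred: 13+1-6=8
Step 3: prey: 7+2-2=7; pred: 8+0-4=4
Step 4: prey: 7+2-1=8; pred: 4+0-2=2
Step 5: prey: 8+2-0=10; pred: 2+0-1=1
Step 6: prey: 10+3-0=13; pred: 1+0-0=1
Step 7: prey: 13+3-0=16; pred: 1+0-0=1
Step 8: prey: 16+4-0=20; pred: 1+0-0=1
Step 9: prey: 20+6-1=25; pred: 1+0-0=1
Max prey = 25 at step 9

Answer: 25 9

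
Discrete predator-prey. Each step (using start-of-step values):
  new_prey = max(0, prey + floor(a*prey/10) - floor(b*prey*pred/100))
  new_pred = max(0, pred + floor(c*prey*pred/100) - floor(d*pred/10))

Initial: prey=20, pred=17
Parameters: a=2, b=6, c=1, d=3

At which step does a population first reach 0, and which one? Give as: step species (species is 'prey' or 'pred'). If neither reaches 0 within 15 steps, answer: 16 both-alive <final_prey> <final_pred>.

Answer: 16 both-alive 1 3

Derivation:
Step 1: prey: 20+4-20=4; pred: 17+3-5=15
Step 2: prey: 4+0-3=1; pred: 15+0-4=11
Step 3: prey: 1+0-0=1; pred: 11+0-3=8
Step 4: prey: 1+0-0=1; pred: 8+0-2=6
Step 5: prey: 1+0-0=1; pred: 6+0-1=5
Step 6: prey: 1+0-0=1; pred: 5+0-1=4
Step 7: prey: 1+0-0=1; pred: 4+0-1=3
Step 8: prey: 1+0-0=1; pred: 3+0-0=3
Steps 9-15: state stable at prey=1, pred=3 (no change)
No extinction within 15 steps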